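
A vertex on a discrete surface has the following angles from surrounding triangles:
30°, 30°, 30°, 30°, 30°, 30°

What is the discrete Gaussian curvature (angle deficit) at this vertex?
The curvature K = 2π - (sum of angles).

Sum of angles = 180°. K = 360° - 180° = 180° = π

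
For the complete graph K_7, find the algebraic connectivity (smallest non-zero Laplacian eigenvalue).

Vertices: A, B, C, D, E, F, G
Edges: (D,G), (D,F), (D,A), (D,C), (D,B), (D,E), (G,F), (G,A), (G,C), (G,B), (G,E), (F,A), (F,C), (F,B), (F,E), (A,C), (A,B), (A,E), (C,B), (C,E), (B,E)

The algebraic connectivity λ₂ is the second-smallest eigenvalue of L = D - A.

For the complete graph K_n, L = nI − J (J = all-ones matrix). J has eigenvalues n (once, eigenvector 𝟙) and 0 (multiplicity n−1), so L has eigenvalues 0 (once) and n (multiplicity n−1). Here n = 7: eigenvalue 0 once and 7 with multiplicity 6.
Laplacian eigenvalues: [0.0, 7.0, 7.0, 7.0, 7.0, 7.0, 7.0]. Algebraic connectivity (smallest non-zero eigenvalue) = 7.0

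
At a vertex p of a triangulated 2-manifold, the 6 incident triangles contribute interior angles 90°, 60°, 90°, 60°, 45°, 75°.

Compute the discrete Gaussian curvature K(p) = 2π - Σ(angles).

Sum of angles = 420°. K = 360° - 420° = -60°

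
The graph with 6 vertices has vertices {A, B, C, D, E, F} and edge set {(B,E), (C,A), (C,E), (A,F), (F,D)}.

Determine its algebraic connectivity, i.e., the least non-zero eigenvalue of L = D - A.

Degrees: deg(A) = 2, deg(B) = 1, deg(C) = 2, deg(D) = 1, deg(E) = 2, deg(F) = 2.
L = D − A with rows/columns ordered (A, B, C, D, E, F):
  [ 2,  0, -1,  0,  0, -1]
  [ 0,  1,  0,  0, -1,  0]
  [-1,  0,  2,  0, -1,  0]
  [ 0,  0,  0,  1,  0, -1]
  [ 0, -1, -1,  0,  2,  0]
  [-1,  0,  0, -1,  0,  2]
Characteristic polynomial: det(λI − L) = λ(λ² − 4λ + 1)(λ − 1)(λ − 2)(λ − 3).
Roots: λ = 0; (λ² − 4λ + 1) = 0 ⇒ λ = 2 ± √3 ≈ 0.2679, 3.7321; (λ − 1) = 0 ⇒ λ = 1; (λ − 2) = 0 ⇒ λ = 2; (λ − 3) = 0 ⇒ λ = 3.
(Check: the roots sum (with multiplicity) to 10, matching trace L = Σdeg = 2·5 = 10.)
Laplacian eigenvalues: [0.0, 0.2679, 1.0, 2.0, 3.0, 3.7321]. Algebraic connectivity (smallest non-zero eigenvalue) = 0.2679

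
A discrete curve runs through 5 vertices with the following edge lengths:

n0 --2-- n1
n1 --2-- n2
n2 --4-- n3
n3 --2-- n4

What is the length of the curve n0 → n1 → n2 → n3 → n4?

Arc length = 2 + 2 + 4 + 2 = 10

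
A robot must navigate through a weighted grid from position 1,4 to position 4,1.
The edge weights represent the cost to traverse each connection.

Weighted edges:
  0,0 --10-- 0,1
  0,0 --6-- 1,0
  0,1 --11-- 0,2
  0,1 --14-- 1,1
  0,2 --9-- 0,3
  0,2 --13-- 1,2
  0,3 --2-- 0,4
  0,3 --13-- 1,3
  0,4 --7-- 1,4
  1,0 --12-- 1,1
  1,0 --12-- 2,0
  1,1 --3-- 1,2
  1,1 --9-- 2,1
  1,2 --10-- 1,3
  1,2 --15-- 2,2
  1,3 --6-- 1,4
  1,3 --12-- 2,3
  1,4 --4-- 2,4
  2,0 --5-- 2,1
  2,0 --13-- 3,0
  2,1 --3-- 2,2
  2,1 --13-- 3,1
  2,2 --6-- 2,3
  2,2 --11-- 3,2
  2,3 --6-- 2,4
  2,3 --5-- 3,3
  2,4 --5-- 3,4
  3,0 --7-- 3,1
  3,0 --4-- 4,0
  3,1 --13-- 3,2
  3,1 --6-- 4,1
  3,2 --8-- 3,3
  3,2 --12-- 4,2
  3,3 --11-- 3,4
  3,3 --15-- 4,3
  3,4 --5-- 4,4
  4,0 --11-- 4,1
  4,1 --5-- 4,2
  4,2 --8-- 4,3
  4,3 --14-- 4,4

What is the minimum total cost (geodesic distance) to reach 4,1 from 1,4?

Shortest path: 1,4 → 2,4 → 2,3 → 2,2 → 2,1 → 3,1 → 4,1, total weight = 38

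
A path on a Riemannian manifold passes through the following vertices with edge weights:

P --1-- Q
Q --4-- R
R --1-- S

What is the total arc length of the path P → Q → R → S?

Arc length = 1 + 4 + 1 = 6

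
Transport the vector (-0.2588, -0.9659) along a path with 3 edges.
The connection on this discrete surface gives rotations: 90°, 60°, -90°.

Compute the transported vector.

Total rotation: 90° + 60° + (-90°) = 60°. Final vector: (0.7071, -0.7071)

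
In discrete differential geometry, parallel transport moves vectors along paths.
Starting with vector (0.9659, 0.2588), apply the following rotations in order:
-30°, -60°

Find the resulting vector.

Total rotation: (-30°) + (-60°) = -90°. Final vector: (0.2588, -0.9659)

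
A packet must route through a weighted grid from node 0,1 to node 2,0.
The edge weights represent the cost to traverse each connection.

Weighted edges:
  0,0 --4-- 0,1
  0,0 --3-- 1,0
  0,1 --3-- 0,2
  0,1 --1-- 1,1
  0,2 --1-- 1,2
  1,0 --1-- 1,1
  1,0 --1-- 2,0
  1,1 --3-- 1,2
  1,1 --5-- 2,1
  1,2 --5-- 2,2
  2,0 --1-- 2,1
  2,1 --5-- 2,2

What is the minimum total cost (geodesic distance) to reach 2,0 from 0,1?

Shortest path: 0,1 → 1,1 → 1,0 → 2,0, total weight = 3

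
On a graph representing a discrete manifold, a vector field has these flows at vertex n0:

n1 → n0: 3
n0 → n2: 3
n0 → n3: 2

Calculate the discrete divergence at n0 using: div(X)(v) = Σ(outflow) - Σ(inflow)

Divergence = sum of outgoing flows = (-3) + 3 + 2 = 2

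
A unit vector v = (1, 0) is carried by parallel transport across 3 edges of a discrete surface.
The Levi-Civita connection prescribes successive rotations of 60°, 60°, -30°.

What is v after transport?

Total rotation: 60° + 60° + (-30°) = 90°. Final vector: (0, 1)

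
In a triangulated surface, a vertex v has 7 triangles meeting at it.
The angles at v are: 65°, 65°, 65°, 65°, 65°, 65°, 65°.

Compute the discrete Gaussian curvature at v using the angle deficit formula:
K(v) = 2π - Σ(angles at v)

Sum of angles = 455°. K = 360° - 455° = -95°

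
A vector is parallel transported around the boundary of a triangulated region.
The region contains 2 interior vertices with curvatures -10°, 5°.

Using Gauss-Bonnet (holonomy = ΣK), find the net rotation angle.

Holonomy = total enclosed curvature = (-10°) + 5° = -5°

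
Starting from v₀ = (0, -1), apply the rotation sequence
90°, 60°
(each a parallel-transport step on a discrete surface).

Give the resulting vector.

Total rotation: 90° + 60° = 150°. Final vector: (0.5000, 0.8660)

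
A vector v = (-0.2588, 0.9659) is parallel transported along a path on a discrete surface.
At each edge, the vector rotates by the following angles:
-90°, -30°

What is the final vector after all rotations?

Total rotation: (-90°) + (-30°) = -120°. Final vector: (0.9659, -0.2588)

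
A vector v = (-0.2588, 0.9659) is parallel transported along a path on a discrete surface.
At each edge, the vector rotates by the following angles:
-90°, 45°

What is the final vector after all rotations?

Total rotation: (-90°) + 45° = -45°. Final vector: (0.5000, 0.8660)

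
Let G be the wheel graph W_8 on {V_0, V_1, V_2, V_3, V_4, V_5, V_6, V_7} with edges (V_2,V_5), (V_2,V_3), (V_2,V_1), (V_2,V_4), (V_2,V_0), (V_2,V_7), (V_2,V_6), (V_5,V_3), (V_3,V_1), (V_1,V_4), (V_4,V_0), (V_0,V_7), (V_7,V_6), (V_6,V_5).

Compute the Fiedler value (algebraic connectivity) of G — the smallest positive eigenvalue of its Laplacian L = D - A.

The wheel W_8 is the join K_1 ∨ C_7 (a hub joined to every vertex of a cycle of length 7). For a join G ∨ H (G on p vertices, H on q vertices) the Laplacian spectrum is 0, p+q, the eigenvalues of L(G) other than one 0 each shifted by +q, and the eigenvalues of L(H) other than one 0 each shifted by +p. With G = K_1 (p = 1, nothing left after dropping its 0) and H = C_7 (q = 7, eigenvalues 2 − 2cos(2πk/7), k = 0, …, 6; drop k = 0), the spectrum of W_8 is 0, 8, and 1 + (2 − 2cos(2πk/7)) = 3 − 2cos(2πk/7) for k = 1, …, 6:
k=1: 3 − 2cos(2π/7) = 1.753; k=2: 3 − 2cos(4π/7) = 3.445; k=3: 3 − 2cos(6π/7) = 4.8019; k=4: 3 − 2cos(8π/7) = 4.8019; k=5: 3 − 2cos(10π/7) = 3.445; k=6: 3 − 2cos(12π/7) = 1.753.
Laplacian eigenvalues: [0.0, 1.753, 1.753, 3.445, 3.445, 4.8019, 4.8019, 8.0]. Algebraic connectivity (smallest non-zero eigenvalue) = 1.753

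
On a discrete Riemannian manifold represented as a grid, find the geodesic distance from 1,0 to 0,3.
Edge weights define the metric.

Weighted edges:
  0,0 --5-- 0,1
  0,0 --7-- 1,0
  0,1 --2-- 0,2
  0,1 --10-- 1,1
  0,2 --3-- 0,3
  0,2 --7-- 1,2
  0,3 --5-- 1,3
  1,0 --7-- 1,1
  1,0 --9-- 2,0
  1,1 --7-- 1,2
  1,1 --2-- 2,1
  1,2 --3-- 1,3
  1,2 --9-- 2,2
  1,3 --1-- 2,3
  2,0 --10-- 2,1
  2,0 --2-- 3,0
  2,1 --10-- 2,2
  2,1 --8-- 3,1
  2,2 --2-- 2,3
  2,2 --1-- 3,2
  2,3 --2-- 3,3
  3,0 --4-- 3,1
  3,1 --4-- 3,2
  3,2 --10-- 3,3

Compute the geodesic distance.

Shortest path: 1,0 → 0,0 → 0,1 → 0,2 → 0,3, total weight = 17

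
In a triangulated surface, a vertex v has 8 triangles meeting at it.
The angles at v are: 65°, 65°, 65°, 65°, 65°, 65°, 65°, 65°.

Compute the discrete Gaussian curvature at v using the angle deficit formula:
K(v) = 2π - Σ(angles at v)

Sum of angles = 520°. K = 360° - 520° = -160°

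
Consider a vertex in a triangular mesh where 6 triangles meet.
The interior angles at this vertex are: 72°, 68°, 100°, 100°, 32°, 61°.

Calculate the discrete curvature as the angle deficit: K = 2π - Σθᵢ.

Sum of angles = 433°. K = 360° - 433° = -73° = -73π/180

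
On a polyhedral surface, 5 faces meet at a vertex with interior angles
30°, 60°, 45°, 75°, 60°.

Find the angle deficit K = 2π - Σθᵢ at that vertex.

Sum of angles = 270°. K = 360° - 270° = 90°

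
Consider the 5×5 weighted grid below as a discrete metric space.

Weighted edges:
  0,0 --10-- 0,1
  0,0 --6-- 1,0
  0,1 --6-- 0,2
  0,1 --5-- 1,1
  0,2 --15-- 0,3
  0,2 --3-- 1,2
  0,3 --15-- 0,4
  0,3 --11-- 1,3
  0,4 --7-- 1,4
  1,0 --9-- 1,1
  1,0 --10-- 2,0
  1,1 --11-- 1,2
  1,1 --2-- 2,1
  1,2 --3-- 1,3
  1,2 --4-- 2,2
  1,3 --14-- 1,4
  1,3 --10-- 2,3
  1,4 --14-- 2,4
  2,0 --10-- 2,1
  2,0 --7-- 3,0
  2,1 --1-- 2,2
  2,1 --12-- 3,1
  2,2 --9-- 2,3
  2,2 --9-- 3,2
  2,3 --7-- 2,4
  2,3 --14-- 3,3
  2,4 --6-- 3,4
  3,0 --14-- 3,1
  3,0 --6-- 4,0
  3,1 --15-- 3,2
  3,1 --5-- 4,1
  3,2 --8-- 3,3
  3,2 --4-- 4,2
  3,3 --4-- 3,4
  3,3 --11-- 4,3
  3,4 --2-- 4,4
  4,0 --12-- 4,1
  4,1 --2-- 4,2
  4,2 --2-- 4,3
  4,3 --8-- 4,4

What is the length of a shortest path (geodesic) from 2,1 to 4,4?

Shortest path: 2,1 → 2,2 → 3,2 → 4,2 → 4,3 → 4,4, total weight = 24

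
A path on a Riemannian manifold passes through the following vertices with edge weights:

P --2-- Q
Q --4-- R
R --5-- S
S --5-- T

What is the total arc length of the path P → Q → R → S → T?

Arc length = 2 + 4 + 5 + 5 = 16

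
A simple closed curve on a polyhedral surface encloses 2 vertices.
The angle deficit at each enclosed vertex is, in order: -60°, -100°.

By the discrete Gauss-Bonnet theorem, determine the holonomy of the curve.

Holonomy = total enclosed curvature = (-60°) + (-100°) = -160°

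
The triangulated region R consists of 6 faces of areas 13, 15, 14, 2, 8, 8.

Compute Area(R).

13 + 15 + 14 + 2 + 8 + 8 = 60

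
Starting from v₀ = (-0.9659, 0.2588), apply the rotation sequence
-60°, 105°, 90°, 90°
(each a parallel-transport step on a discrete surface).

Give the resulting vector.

Total rotation: (-60°) + 105° + 90° + 90° = 225° ≡ -135° (mod 360°). Final vector: (0.8660, 0.5000)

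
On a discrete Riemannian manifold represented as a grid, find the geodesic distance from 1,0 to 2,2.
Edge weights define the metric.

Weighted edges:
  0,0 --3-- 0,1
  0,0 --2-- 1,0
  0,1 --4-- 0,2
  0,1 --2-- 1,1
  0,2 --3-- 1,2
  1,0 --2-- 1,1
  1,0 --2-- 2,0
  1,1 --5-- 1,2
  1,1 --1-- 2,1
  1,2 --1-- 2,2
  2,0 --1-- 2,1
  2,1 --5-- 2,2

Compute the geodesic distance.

Shortest path: 1,0 → 1,1 → 2,1 → 2,2, total weight = 8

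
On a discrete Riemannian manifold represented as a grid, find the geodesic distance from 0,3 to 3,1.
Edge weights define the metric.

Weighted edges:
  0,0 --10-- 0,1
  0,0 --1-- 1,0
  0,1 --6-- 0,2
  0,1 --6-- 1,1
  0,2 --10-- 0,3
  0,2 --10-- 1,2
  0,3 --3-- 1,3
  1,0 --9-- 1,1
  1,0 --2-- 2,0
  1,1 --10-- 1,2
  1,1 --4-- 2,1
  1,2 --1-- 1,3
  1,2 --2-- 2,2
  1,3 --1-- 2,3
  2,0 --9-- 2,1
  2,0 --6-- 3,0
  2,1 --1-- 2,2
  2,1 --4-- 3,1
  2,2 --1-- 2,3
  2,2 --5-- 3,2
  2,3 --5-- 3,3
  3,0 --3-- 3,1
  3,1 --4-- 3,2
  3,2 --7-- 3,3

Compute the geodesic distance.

Shortest path: 0,3 → 1,3 → 2,3 → 2,2 → 2,1 → 3,1, total weight = 10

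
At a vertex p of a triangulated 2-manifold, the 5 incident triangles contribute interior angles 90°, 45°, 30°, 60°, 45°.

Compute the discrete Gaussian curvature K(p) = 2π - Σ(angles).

Sum of angles = 270°. K = 360° - 270° = 90°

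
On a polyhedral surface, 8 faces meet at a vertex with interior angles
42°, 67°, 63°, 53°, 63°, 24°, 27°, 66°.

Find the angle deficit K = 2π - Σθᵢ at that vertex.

Sum of angles = 405°. K = 360° - 405° = -45° = -π/4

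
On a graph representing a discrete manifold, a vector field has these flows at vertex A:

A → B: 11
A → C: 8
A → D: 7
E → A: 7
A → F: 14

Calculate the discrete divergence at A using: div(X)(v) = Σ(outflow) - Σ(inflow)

Divergence = sum of outgoing flows = 11 + 8 + 7 + (-7) + 14 = 33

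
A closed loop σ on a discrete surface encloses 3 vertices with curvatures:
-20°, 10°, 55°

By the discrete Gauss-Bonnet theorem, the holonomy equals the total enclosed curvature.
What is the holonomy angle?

Holonomy = total enclosed curvature = (-20°) + 10° + 55° = 45°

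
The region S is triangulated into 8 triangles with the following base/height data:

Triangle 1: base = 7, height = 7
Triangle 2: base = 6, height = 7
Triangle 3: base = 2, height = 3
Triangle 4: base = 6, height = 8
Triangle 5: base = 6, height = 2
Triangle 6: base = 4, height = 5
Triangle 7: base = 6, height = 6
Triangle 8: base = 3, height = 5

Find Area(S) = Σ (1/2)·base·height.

(1/2)×7×7 + (1/2)×6×7 + (1/2)×2×3 + (1/2)×6×8 + (1/2)×6×2 + (1/2)×4×5 + (1/2)×6×6 + (1/2)×3×5 = 114.0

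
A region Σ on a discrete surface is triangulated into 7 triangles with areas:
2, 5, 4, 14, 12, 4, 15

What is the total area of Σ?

2 + 5 + 4 + 14 + 12 + 4 + 15 = 56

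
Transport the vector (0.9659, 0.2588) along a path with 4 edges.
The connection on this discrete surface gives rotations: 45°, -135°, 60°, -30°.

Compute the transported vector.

Total rotation: 45° + (-135°) + 60° + (-30°) = -60°. Final vector: (0.7071, -0.7071)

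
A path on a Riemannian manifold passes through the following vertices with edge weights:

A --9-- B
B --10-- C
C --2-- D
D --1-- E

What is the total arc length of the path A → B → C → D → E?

Arc length = 9 + 10 + 2 + 1 = 22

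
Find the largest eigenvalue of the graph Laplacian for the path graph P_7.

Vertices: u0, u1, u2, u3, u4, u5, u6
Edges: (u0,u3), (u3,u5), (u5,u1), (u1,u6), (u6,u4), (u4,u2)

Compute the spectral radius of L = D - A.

The path graph P_n has Laplacian eigenvalues λ_k = 2 − 2cos(kπ/n), k = 0, 1, …, n−1. Here n = 7:
k=0: 2 − 2cos(0) = 0.0; k=1: 2 − 2cos(π/7) = 0.1981; k=2: 2 − 2cos(2π/7) = 0.753; k=3: 2 − 2cos(3π/7) = 1.555; k=4: 2 − 2cos(4π/7) = 2.445; k=5: 2 − 2cos(5π/7) = 3.247; k=6: 2 − 2cos(6π/7) = 3.8019.
Laplacian eigenvalues: [0.0, 0.1981, 0.753, 1.555, 2.445, 3.247, 3.8019]. Largest eigenvalue (spectral radius) = 3.8019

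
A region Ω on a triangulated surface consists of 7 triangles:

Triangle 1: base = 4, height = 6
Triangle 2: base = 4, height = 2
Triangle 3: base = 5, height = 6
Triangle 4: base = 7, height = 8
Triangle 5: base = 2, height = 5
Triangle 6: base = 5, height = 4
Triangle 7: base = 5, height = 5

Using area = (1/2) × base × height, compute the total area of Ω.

(1/2)×4×6 + (1/2)×4×2 + (1/2)×5×6 + (1/2)×7×8 + (1/2)×2×5 + (1/2)×5×4 + (1/2)×5×5 = 86.5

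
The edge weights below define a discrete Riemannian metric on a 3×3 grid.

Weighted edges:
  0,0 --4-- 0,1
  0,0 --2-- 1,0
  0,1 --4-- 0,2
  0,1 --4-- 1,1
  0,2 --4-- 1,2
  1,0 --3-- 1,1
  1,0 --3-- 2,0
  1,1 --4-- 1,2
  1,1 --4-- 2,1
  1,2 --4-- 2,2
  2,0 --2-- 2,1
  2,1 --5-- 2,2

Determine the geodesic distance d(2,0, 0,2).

Shortest path: 2,0 → 1,0 → 0,0 → 0,1 → 0,2, total weight = 13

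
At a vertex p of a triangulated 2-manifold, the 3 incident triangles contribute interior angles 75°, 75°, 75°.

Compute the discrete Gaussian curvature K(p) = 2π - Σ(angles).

Sum of angles = 225°. K = 360° - 225° = 135°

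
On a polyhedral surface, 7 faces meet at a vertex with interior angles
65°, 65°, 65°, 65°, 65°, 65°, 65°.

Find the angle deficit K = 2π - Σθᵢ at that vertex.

Sum of angles = 455°. K = 360° - 455° = -95° = -19π/36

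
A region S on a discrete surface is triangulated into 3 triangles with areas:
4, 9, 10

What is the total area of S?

4 + 9 + 10 = 23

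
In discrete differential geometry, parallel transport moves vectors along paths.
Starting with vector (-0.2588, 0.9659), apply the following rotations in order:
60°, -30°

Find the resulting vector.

Total rotation: 60° + (-30°) = 30°. Final vector: (-0.7071, 0.7071)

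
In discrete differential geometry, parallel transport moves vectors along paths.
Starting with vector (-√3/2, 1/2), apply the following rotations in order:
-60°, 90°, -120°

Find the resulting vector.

Total rotation: (-60°) + 90° + (-120°) = -90°. Final vector: (0.5000, 0.8660)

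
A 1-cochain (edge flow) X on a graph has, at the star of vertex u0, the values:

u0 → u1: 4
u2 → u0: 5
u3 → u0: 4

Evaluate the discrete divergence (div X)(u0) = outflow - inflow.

Divergence = sum of outgoing flows = 4 + (-5) + (-4) = -5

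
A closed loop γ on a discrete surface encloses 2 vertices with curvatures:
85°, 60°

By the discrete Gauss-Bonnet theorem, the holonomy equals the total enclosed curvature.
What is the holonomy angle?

Holonomy = total enclosed curvature = 85° + 60° = 145°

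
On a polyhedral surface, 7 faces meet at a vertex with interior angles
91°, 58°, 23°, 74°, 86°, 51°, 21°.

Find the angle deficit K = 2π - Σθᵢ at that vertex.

Sum of angles = 404°. K = 360° - 404° = -44° = -11π/45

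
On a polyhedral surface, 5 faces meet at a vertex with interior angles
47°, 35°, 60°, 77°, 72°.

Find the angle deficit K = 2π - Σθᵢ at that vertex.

Sum of angles = 291°. K = 360° - 291° = 69° = 23π/60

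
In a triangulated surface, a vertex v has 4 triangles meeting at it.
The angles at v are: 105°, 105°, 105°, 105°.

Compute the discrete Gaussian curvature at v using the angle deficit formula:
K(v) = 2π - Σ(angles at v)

Sum of angles = 420°. K = 360° - 420° = -60°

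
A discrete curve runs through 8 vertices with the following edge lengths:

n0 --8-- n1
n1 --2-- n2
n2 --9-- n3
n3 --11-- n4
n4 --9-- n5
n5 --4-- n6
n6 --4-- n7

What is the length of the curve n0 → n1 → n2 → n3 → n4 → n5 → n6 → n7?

Arc length = 8 + 2 + 9 + 11 + 9 + 4 + 4 = 47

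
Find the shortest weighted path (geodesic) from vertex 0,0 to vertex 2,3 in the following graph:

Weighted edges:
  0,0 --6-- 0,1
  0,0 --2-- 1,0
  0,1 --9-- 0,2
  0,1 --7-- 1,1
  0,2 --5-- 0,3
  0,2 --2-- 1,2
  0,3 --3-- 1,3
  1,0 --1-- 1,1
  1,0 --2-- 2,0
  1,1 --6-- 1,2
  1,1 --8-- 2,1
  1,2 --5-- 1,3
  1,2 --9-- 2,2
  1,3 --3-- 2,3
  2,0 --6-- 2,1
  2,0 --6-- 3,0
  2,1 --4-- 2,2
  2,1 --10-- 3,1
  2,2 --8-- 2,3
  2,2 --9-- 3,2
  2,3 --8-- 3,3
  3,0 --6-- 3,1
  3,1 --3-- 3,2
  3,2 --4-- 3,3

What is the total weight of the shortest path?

Shortest path: 0,0 → 1,0 → 1,1 → 1,2 → 1,3 → 2,3, total weight = 17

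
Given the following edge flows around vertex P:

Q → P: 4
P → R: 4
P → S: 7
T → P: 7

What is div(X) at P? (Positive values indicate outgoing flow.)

Divergence = sum of outgoing flows = (-4) + 4 + 7 + (-7) = 0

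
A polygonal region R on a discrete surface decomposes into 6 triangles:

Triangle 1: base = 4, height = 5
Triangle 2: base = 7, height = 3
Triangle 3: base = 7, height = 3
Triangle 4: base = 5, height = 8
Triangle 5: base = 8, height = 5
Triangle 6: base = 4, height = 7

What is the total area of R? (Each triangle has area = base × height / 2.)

(1/2)×4×5 + (1/2)×7×3 + (1/2)×7×3 + (1/2)×5×8 + (1/2)×8×5 + (1/2)×4×7 = 85.0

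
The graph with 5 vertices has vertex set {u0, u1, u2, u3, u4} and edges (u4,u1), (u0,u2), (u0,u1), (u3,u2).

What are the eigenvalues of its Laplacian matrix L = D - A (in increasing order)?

Degrees: deg(u0) = 2, deg(u1) = 2, deg(u2) = 2, deg(u3) = 1, deg(u4) = 1.
L = D − A with rows/columns ordered (u0, u1, u2, u3, u4):
  [ 2, -1, -1,  0,  0]
  [-1,  2,  0,  0, -1]
  [-1,  0,  2, -1,  0]
  [ 0,  0, -1,  1,  0]
  [ 0, -1,  0,  0,  1]
Characteristic polynomial: det(λI − L) = λ(λ² − 3λ + 1)(λ² − 5λ + 5).
Roots: λ = 0; (λ² − 3λ + 1) = 0 ⇒ λ = (3 ± √5)/2 ≈ 0.382, 2.618; (λ² − 5λ + 5) = 0 ⇒ λ = (5 ± √5)/2 ≈ 1.382, 3.618.
(Check: the roots sum (with multiplicity) to 8, matching trace L = Σdeg = 2·4 = 8.)
Laplacian eigenvalues (increasing order): [0.0, 0.382, 1.382, 2.618, 3.618]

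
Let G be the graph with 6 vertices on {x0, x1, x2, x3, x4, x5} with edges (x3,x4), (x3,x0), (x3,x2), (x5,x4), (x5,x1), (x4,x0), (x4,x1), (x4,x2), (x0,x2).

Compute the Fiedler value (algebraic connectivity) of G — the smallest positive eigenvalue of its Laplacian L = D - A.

Degrees: deg(x0) = 3, deg(x1) = 2, deg(x2) = 3, deg(x3) = 3, deg(x4) = 5, deg(x5) = 2.
L = D − A with rows/columns ordered (x0, x1, x2, x3, x4, x5):
  [ 3,  0, -1, -1, -1,  0]
  [ 0,  2,  0,  0, -1, -1]
  [-1,  0,  3, -1, -1,  0]
  [-1,  0, -1,  3, -1,  0]
  [-1, -1, -1, -1,  5, -1]
  [ 0, -1,  0,  0, -1,  2]
Characteristic polynomial: det(λI − L) = λ(λ − 1)(λ − 3)(λ − 4)²(λ − 6).
Roots: λ = 0; (λ − 1) = 0 ⇒ λ = 1; (λ − 3) = 0 ⇒ λ = 3; (λ − 4) = 0 ⇒ λ = 4 (multiplicity 2); (λ − 6) = 0 ⇒ λ = 6.
(Check: the roots sum (with multiplicity) to 18, matching trace L = Σdeg = 2·9 = 18.)
Laplacian eigenvalues: [0.0, 1.0, 3.0, 4.0, 4.0, 6.0]. Algebraic connectivity (smallest non-zero eigenvalue) = 1.0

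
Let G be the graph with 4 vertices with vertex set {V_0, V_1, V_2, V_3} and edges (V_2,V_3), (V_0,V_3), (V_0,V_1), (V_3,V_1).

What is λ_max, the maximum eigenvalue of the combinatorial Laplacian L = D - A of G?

Degrees: deg(V_0) = 2, deg(V_1) = 2, deg(V_2) = 1, deg(V_3) = 3.
L = D − A with rows/columns ordered (V_0, V_1, V_2, V_3):
  [ 2, -1,  0, -1]
  [-1,  2,  0, -1]
  [ 0,  0,  1, -1]
  [-1, -1, -1,  3]
Characteristic polynomial: det(λI − L) = λ(λ − 1)(λ − 3)(λ − 4).
Roots: λ = 0; (λ − 1) = 0 ⇒ λ = 1; (λ − 3) = 0 ⇒ λ = 3; (λ − 4) = 0 ⇒ λ = 4.
(Check: the roots sum (with multiplicity) to 8, matching trace L = Σdeg = 2·4 = 8.)
Laplacian eigenvalues: [0.0, 1.0, 3.0, 4.0]. Largest eigenvalue (spectral radius) = 4.0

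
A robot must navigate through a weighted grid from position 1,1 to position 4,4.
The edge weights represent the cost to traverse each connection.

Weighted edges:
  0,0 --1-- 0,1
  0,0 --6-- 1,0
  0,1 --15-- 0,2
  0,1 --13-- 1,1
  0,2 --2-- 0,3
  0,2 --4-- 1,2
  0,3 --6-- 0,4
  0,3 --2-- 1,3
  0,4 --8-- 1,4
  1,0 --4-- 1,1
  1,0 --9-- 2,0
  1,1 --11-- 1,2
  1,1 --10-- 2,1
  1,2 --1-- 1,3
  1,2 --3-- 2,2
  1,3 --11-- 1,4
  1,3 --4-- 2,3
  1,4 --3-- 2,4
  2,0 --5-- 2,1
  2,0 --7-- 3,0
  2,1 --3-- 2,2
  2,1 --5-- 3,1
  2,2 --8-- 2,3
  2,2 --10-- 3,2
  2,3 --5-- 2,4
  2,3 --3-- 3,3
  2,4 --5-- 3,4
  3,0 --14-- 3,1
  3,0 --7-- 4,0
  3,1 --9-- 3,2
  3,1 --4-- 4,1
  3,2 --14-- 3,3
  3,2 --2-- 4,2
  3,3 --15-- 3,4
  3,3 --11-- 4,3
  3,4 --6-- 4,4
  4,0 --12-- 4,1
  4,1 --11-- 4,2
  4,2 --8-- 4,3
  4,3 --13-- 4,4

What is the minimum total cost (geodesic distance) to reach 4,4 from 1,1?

Shortest path: 1,1 → 1,2 → 1,3 → 2,3 → 2,4 → 3,4 → 4,4, total weight = 32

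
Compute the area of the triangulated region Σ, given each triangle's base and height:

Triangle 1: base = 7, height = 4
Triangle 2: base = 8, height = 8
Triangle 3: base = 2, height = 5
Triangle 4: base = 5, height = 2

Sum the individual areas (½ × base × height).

(1/2)×7×4 + (1/2)×8×8 + (1/2)×2×5 + (1/2)×5×2 = 56.0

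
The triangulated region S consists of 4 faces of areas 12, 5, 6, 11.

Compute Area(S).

12 + 5 + 6 + 11 = 34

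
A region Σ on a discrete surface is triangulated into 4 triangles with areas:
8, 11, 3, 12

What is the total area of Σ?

8 + 11 + 3 + 12 = 34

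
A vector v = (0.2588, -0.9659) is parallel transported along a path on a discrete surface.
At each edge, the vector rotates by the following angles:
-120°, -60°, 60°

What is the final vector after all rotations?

Total rotation: (-120°) + (-60°) + 60° = -120°. Final vector: (-0.9659, 0.2588)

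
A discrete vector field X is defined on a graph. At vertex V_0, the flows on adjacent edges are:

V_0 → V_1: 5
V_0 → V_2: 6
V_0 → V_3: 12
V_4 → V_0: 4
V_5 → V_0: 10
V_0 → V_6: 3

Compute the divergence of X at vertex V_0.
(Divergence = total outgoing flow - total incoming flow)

Divergence = sum of outgoing flows = 5 + 6 + 12 + (-4) + (-10) + 3 = 12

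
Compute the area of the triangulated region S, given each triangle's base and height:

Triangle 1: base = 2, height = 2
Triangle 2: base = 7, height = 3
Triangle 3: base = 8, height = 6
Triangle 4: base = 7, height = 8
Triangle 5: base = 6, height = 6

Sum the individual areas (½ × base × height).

(1/2)×2×2 + (1/2)×7×3 + (1/2)×8×6 + (1/2)×7×8 + (1/2)×6×6 = 82.5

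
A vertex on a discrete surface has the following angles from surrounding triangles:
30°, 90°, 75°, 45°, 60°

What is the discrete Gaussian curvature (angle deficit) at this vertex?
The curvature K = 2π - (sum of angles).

Sum of angles = 300°. K = 360° - 300° = 60°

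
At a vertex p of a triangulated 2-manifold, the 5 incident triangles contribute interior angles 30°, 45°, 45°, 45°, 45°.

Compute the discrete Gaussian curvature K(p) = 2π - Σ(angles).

Sum of angles = 210°. K = 360° - 210° = 150°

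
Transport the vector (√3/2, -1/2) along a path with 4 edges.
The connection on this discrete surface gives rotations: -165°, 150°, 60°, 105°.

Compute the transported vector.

Total rotation: (-165°) + 150° + 60° + 105° = 150°. Final vector: (-0.5000, 0.8660)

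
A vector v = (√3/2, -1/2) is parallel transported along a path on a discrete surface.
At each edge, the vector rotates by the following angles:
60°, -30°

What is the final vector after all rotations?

Total rotation: 60° + (-30°) = 30°. Final vector: (1, 0)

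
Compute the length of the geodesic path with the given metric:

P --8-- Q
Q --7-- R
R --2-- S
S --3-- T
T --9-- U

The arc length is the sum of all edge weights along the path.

Arc length = 8 + 7 + 2 + 3 + 9 = 29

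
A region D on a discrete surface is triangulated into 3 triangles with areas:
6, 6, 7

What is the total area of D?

6 + 6 + 7 = 19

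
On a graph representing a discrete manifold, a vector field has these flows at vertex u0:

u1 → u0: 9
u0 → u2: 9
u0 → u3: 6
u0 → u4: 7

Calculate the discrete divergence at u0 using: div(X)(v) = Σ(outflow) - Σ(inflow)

Divergence = sum of outgoing flows = (-9) + 9 + 6 + 7 = 13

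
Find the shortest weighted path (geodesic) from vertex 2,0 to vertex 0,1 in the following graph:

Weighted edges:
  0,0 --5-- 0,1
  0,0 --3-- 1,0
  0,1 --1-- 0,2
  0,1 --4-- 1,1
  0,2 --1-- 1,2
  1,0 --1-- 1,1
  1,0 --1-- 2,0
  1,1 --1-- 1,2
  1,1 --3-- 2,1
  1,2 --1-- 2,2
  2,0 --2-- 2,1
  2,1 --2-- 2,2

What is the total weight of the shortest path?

Shortest path: 2,0 → 1,0 → 1,1 → 1,2 → 0,2 → 0,1, total weight = 5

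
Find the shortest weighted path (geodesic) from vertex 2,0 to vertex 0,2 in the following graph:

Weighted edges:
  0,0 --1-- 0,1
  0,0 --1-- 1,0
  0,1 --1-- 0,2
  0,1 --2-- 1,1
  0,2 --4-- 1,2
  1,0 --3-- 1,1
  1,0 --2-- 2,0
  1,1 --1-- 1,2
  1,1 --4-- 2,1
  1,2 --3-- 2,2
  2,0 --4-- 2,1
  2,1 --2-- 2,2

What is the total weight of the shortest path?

Shortest path: 2,0 → 1,0 → 0,0 → 0,1 → 0,2, total weight = 5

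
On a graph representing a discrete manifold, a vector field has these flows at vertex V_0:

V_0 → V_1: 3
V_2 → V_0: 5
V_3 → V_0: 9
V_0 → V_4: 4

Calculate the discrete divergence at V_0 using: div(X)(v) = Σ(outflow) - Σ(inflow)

Divergence = sum of outgoing flows = 3 + (-5) + (-9) + 4 = -7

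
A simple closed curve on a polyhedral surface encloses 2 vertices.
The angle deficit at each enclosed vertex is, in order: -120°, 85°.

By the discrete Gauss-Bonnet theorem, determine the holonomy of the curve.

Holonomy = total enclosed curvature = (-120°) + 85° = -35°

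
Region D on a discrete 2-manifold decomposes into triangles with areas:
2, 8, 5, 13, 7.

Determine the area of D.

2 + 8 + 5 + 13 + 7 = 35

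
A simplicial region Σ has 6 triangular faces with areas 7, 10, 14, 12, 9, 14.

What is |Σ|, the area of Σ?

7 + 10 + 14 + 12 + 9 + 14 = 66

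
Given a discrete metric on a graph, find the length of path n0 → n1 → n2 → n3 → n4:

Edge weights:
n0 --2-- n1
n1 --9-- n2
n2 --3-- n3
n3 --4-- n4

Arc length = 2 + 9 + 3 + 4 = 18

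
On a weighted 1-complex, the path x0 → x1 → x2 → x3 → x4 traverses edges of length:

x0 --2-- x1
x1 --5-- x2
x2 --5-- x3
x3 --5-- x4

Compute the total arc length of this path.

Arc length = 2 + 5 + 5 + 5 = 17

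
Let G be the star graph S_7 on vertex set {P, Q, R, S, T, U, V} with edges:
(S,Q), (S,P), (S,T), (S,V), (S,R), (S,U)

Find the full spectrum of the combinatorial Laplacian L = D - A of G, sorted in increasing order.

The star S_7 is the complete bipartite graph K_{1,6} (one hub of degree 6, 6 leaves of degree 1). The Laplacian spectrum of K_{p,q} is 0, p (multiplicity q−1), q (multiplicity p−1), p+q. With p = 1, q = 6: 0 once, 1 with multiplicity 5, and 7 once. (Check: trace L = sum of degrees = 12 = 5·1 + 7.)
Laplacian eigenvalues (increasing order): [0.0, 1.0, 1.0, 1.0, 1.0, 1.0, 7.0]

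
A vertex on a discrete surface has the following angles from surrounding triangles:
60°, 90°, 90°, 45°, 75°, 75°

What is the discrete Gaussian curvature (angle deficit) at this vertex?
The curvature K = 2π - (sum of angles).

Sum of angles = 435°. K = 360° - 435° = -75°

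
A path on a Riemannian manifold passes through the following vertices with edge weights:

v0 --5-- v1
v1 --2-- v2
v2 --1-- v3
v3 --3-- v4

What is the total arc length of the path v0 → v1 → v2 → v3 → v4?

Arc length = 5 + 2 + 1 + 3 = 11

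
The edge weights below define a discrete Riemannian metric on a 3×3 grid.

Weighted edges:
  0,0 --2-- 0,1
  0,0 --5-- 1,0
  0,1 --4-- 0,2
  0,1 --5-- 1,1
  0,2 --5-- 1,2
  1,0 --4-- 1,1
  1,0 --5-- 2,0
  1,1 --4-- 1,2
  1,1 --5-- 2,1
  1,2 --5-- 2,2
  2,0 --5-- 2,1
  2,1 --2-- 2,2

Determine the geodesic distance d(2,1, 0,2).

Shortest path: 2,1 → 2,2 → 1,2 → 0,2, total weight = 12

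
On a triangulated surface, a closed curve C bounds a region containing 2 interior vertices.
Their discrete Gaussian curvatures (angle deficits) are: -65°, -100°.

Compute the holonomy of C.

Holonomy = total enclosed curvature = (-65°) + (-100°) = -165°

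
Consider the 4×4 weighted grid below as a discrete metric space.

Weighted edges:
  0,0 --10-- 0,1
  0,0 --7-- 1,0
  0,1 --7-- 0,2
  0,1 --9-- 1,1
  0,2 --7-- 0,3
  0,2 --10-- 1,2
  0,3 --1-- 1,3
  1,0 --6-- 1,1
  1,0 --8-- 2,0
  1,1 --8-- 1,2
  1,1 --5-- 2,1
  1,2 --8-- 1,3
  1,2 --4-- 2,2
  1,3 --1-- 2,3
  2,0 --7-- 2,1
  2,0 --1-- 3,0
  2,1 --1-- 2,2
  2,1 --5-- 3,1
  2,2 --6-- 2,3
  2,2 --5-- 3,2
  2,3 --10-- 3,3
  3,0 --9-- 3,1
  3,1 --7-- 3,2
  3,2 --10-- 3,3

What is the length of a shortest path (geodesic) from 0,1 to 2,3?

Shortest path: 0,1 → 0,2 → 0,3 → 1,3 → 2,3, total weight = 16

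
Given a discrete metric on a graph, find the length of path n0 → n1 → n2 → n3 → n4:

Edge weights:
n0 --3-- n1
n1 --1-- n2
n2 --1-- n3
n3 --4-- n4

Arc length = 3 + 1 + 1 + 4 = 9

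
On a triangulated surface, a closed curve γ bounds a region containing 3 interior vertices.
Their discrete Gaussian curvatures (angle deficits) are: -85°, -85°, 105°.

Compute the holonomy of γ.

Holonomy = total enclosed curvature = (-85°) + (-85°) + 105° = -65°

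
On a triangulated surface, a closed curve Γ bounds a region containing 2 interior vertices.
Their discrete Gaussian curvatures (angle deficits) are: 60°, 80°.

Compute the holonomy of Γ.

Holonomy = total enclosed curvature = 60° + 80° = 140°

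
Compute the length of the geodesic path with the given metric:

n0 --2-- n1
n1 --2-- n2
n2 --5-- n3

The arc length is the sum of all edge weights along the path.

Arc length = 2 + 2 + 5 = 9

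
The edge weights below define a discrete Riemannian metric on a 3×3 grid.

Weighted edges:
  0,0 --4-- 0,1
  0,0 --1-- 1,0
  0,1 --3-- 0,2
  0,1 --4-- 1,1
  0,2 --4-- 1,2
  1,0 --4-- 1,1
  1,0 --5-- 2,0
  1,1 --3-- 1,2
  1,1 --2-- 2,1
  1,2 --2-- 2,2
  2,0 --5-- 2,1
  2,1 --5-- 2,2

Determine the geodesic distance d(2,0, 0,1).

Shortest path: 2,0 → 1,0 → 0,0 → 0,1, total weight = 10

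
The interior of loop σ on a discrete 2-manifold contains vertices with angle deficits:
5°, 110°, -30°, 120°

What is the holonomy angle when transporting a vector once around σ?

Holonomy = total enclosed curvature = 5° + 110° + (-30°) + 120° = 205°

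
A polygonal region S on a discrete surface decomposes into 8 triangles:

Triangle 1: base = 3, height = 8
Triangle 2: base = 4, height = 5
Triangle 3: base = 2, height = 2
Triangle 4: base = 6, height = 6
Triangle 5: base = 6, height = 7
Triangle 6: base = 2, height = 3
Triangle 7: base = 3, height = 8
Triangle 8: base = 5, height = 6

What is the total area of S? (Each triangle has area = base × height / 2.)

(1/2)×3×8 + (1/2)×4×5 + (1/2)×2×2 + (1/2)×6×6 + (1/2)×6×7 + (1/2)×2×3 + (1/2)×3×8 + (1/2)×5×6 = 93.0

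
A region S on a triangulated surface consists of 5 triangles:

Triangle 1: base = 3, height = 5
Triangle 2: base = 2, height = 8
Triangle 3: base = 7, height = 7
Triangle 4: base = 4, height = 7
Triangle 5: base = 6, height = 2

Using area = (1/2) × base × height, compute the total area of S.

(1/2)×3×5 + (1/2)×2×8 + (1/2)×7×7 + (1/2)×4×7 + (1/2)×6×2 = 60.0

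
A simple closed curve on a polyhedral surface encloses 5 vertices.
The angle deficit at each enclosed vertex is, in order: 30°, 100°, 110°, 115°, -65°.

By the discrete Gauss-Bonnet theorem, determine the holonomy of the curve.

Holonomy = total enclosed curvature = 30° + 100° + 110° + 115° + (-65°) = 290°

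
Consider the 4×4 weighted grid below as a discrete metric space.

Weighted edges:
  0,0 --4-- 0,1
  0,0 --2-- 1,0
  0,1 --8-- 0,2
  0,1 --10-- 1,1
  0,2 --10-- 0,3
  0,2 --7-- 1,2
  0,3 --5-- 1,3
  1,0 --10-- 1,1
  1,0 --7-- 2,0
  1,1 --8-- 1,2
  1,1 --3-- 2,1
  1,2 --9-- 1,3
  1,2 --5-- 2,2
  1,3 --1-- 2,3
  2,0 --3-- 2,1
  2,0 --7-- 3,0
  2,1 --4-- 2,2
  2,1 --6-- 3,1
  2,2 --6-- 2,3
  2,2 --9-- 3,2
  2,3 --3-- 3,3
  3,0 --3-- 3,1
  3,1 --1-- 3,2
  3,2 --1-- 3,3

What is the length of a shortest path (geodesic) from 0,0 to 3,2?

Shortest path: 0,0 → 1,0 → 2,0 → 2,1 → 3,1 → 3,2, total weight = 19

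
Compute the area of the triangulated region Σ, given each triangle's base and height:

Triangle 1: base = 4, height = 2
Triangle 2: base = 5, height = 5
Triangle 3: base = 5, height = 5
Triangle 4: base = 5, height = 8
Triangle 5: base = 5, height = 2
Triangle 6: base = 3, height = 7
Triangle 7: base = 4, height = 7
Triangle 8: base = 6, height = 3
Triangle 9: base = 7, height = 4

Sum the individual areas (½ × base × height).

(1/2)×4×2 + (1/2)×5×5 + (1/2)×5×5 + (1/2)×5×8 + (1/2)×5×2 + (1/2)×3×7 + (1/2)×4×7 + (1/2)×6×3 + (1/2)×7×4 = 101.5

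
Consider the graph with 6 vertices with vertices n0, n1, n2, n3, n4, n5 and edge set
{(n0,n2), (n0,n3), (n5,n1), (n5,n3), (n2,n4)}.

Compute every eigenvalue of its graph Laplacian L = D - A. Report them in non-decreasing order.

Degrees: deg(n0) = 2, deg(n1) = 1, deg(n2) = 2, deg(n3) = 2, deg(n4) = 1, deg(n5) = 2.
L = D − A with rows/columns ordered (n0, n1, n2, n3, n4, n5):
  [ 2,  0, -1, -1,  0,  0]
  [ 0,  1,  0,  0,  0, -1]
  [-1,  0,  2,  0, -1,  0]
  [-1,  0,  0,  2,  0, -1]
  [ 0,  0, -1,  0,  1,  0]
  [ 0, -1,  0, -1,  0,  2]
Characteristic polynomial: det(λI − L) = λ(λ² − 4λ + 1)(λ − 1)(λ − 2)(λ − 3).
Roots: λ = 0; (λ² − 4λ + 1) = 0 ⇒ λ = 2 ± √3 ≈ 0.2679, 3.7321; (λ − 1) = 0 ⇒ λ = 1; (λ − 2) = 0 ⇒ λ = 2; (λ − 3) = 0 ⇒ λ = 3.
(Check: the roots sum (with multiplicity) to 10, matching trace L = Σdeg = 2·5 = 10.)
Laplacian eigenvalues (increasing order): [0.0, 0.2679, 1.0, 2.0, 3.0, 3.7321]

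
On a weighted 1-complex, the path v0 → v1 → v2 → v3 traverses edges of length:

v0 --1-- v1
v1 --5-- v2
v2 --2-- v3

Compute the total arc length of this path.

Arc length = 1 + 5 + 2 = 8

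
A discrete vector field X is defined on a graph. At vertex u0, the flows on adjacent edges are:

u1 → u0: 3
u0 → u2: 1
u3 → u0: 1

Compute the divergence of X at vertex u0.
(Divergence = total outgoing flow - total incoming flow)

Divergence = sum of outgoing flows = (-3) + 1 + (-1) = -3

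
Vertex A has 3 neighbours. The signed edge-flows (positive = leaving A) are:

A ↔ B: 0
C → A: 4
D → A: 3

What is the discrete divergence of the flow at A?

Divergence = sum of outgoing flows = 0 + (-4) + (-3) = -7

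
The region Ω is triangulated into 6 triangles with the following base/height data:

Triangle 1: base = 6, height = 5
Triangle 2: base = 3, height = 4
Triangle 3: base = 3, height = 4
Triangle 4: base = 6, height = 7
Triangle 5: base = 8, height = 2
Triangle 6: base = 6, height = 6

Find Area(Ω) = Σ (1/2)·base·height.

(1/2)×6×5 + (1/2)×3×4 + (1/2)×3×4 + (1/2)×6×7 + (1/2)×8×2 + (1/2)×6×6 = 74.0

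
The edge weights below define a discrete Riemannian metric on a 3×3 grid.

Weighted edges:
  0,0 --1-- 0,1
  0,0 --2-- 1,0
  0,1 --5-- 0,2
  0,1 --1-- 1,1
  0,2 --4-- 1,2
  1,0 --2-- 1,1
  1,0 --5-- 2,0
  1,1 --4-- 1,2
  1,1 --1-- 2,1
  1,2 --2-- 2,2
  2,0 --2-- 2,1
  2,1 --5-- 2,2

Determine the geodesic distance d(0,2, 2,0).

Shortest path: 0,2 → 0,1 → 1,1 → 2,1 → 2,0, total weight = 9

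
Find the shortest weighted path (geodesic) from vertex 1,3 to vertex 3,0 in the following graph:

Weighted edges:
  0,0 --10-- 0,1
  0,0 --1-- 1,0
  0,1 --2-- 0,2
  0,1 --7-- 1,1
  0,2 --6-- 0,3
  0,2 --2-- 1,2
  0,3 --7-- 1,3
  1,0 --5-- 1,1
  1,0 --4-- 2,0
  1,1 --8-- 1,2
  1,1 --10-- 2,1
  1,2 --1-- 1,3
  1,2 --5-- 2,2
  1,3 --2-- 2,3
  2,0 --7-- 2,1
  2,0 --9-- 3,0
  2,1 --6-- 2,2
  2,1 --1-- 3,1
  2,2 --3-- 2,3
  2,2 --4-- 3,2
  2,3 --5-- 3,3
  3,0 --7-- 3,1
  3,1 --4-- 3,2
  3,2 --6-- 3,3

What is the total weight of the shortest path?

Shortest path: 1,3 → 2,3 → 2,2 → 2,1 → 3,1 → 3,0, total weight = 19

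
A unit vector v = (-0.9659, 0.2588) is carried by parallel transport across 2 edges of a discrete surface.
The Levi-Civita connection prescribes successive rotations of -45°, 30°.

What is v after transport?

Total rotation: (-45°) + 30° = -15°. Final vector: (-0.8660, 0.5000)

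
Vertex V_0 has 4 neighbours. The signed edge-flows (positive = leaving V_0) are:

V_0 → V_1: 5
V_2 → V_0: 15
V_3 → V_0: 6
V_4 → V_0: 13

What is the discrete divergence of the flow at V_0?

Divergence = sum of outgoing flows = 5 + (-15) + (-6) + (-13) = -29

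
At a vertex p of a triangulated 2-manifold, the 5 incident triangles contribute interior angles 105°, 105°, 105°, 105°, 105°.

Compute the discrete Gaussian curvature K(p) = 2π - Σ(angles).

Sum of angles = 525°. K = 360° - 525° = -165°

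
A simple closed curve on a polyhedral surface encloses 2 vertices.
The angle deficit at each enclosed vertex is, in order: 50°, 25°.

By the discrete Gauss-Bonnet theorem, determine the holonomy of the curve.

Holonomy = total enclosed curvature = 50° + 25° = 75°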